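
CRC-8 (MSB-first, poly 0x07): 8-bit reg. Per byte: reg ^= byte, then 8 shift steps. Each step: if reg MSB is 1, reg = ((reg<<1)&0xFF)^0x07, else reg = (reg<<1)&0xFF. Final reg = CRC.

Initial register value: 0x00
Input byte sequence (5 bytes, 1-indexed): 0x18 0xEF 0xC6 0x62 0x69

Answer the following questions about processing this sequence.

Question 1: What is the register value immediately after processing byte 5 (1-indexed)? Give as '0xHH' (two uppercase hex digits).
Answer: 0xAA

Derivation:
After byte 1 (0x18): reg=0x48
After byte 2 (0xEF): reg=0x7C
After byte 3 (0xC6): reg=0x2F
After byte 4 (0x62): reg=0xE4
After byte 5 (0x69): reg=0xAA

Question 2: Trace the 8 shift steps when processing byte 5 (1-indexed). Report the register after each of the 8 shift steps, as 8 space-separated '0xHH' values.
Answer: 0x1D 0x3A 0x74 0xE8 0xD7 0xA9 0x55 0xAA

Derivation:
After byte 1 (0x18): reg=0x48
After byte 2 (0xEF): reg=0x7C
After byte 3 (0xC6): reg=0x2F
After byte 4 (0x62): reg=0xE4
Register before byte 5: 0xE4
After XOR with byte 0x69: 0x8D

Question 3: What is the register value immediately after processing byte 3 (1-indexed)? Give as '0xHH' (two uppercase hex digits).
After byte 1 (0x18): reg=0x48
After byte 2 (0xEF): reg=0x7C
After byte 3 (0xC6): reg=0x2F

Answer: 0x2F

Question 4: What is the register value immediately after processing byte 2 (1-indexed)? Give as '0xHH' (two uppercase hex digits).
Answer: 0x7C

Derivation:
After byte 1 (0x18): reg=0x48
After byte 2 (0xEF): reg=0x7C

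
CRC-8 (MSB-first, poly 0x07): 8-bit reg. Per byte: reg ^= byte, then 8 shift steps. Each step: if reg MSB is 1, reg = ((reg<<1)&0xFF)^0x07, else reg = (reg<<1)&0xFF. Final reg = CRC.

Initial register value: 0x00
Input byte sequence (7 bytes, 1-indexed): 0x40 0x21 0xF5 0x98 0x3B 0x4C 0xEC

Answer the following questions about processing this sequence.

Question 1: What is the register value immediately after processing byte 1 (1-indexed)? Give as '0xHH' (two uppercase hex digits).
After byte 1 (0x40): reg=0xC7

Answer: 0xC7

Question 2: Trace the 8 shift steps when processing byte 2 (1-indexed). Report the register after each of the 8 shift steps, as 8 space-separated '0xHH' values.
After byte 1 (0x40): reg=0xC7
Register before byte 2: 0xC7
After XOR with byte 0x21: 0xE6

Answer: 0xCB 0x91 0x25 0x4A 0x94 0x2F 0x5E 0xBC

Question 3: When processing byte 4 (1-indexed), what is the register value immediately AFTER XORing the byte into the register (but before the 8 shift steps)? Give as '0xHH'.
Register before byte 4: 0xF8
Byte 4: 0x98
0xF8 XOR 0x98 = 0x60

Answer: 0x60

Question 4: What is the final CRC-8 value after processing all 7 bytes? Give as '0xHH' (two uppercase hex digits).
After byte 1 (0x40): reg=0xC7
After byte 2 (0x21): reg=0xBC
After byte 3 (0xF5): reg=0xF8
After byte 4 (0x98): reg=0x27
After byte 5 (0x3B): reg=0x54
After byte 6 (0x4C): reg=0x48
After byte 7 (0xEC): reg=0x75

Answer: 0x75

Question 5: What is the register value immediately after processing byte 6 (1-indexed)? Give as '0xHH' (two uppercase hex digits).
Answer: 0x48

Derivation:
After byte 1 (0x40): reg=0xC7
After byte 2 (0x21): reg=0xBC
After byte 3 (0xF5): reg=0xF8
After byte 4 (0x98): reg=0x27
After byte 5 (0x3B): reg=0x54
After byte 6 (0x4C): reg=0x48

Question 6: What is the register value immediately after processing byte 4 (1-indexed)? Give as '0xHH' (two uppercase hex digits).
After byte 1 (0x40): reg=0xC7
After byte 2 (0x21): reg=0xBC
After byte 3 (0xF5): reg=0xF8
After byte 4 (0x98): reg=0x27

Answer: 0x27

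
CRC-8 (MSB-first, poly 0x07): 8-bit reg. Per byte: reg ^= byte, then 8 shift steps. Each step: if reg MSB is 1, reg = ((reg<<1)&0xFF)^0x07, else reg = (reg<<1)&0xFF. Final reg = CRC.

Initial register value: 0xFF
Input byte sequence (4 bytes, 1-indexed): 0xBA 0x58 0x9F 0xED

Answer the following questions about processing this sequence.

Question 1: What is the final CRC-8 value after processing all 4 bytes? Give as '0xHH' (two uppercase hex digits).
Answer: 0x0F

Derivation:
After byte 1 (0xBA): reg=0xDC
After byte 2 (0x58): reg=0x95
After byte 3 (0x9F): reg=0x36
After byte 4 (0xED): reg=0x0F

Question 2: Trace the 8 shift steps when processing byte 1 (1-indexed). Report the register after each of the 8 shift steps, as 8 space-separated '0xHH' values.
Register before byte 1: 0xFF
After XOR with byte 0xBA: 0x45

Answer: 0x8A 0x13 0x26 0x4C 0x98 0x37 0x6E 0xDC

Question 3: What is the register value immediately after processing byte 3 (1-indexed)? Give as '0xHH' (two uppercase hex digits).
After byte 1 (0xBA): reg=0xDC
After byte 2 (0x58): reg=0x95
After byte 3 (0x9F): reg=0x36

Answer: 0x36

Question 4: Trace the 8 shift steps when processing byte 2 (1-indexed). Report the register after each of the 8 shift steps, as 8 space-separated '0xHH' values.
Answer: 0x0F 0x1E 0x3C 0x78 0xF0 0xE7 0xC9 0x95

Derivation:
After byte 1 (0xBA): reg=0xDC
Register before byte 2: 0xDC
After XOR with byte 0x58: 0x84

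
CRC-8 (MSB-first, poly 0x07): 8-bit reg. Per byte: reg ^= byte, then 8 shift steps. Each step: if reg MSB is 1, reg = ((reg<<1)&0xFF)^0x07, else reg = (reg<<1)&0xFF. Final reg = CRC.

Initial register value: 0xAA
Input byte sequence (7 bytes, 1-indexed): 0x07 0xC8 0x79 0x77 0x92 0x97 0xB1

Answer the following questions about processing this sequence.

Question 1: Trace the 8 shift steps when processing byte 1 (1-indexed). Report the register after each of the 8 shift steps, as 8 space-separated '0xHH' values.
Answer: 0x5D 0xBA 0x73 0xE6 0xCB 0x91 0x25 0x4A

Derivation:
Register before byte 1: 0xAA
After XOR with byte 0x07: 0xAD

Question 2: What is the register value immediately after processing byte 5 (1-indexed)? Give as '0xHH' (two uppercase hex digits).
After byte 1 (0x07): reg=0x4A
After byte 2 (0xC8): reg=0x87
After byte 3 (0x79): reg=0xF4
After byte 4 (0x77): reg=0x80
After byte 5 (0x92): reg=0x7E

Answer: 0x7E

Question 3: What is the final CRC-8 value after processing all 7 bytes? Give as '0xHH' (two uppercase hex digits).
Answer: 0xE0

Derivation:
After byte 1 (0x07): reg=0x4A
After byte 2 (0xC8): reg=0x87
After byte 3 (0x79): reg=0xF4
After byte 4 (0x77): reg=0x80
After byte 5 (0x92): reg=0x7E
After byte 6 (0x97): reg=0x91
After byte 7 (0xB1): reg=0xE0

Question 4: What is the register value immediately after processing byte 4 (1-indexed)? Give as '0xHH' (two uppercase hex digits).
Answer: 0x80

Derivation:
After byte 1 (0x07): reg=0x4A
After byte 2 (0xC8): reg=0x87
After byte 3 (0x79): reg=0xF4
After byte 4 (0x77): reg=0x80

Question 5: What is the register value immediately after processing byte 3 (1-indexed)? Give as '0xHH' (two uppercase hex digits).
Answer: 0xF4

Derivation:
After byte 1 (0x07): reg=0x4A
After byte 2 (0xC8): reg=0x87
After byte 3 (0x79): reg=0xF4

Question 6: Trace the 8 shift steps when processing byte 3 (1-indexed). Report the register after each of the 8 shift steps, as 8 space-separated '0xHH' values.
After byte 1 (0x07): reg=0x4A
After byte 2 (0xC8): reg=0x87
Register before byte 3: 0x87
After XOR with byte 0x79: 0xFE

Answer: 0xFB 0xF1 0xE5 0xCD 0x9D 0x3D 0x7A 0xF4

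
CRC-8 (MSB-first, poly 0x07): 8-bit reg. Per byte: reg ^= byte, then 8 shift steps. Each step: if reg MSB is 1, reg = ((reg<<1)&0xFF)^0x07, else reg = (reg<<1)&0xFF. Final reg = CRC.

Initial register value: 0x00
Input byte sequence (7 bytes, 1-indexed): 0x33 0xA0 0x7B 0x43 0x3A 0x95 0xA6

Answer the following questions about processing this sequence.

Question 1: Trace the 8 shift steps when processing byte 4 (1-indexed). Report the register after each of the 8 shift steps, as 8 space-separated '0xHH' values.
After byte 1 (0x33): reg=0x99
After byte 2 (0xA0): reg=0xAF
After byte 3 (0x7B): reg=0x22
Register before byte 4: 0x22
After XOR with byte 0x43: 0x61

Answer: 0xC2 0x83 0x01 0x02 0x04 0x08 0x10 0x20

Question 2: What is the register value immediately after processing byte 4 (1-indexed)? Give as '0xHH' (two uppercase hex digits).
Answer: 0x20

Derivation:
After byte 1 (0x33): reg=0x99
After byte 2 (0xA0): reg=0xAF
After byte 3 (0x7B): reg=0x22
After byte 4 (0x43): reg=0x20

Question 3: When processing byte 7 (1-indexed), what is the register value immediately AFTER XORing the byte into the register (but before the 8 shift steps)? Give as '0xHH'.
Answer: 0x91

Derivation:
Register before byte 7: 0x37
Byte 7: 0xA6
0x37 XOR 0xA6 = 0x91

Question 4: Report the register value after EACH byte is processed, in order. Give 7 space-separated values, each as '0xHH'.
0x99 0xAF 0x22 0x20 0x46 0x37 0xFE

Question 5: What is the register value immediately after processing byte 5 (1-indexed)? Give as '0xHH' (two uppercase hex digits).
After byte 1 (0x33): reg=0x99
After byte 2 (0xA0): reg=0xAF
After byte 3 (0x7B): reg=0x22
After byte 4 (0x43): reg=0x20
After byte 5 (0x3A): reg=0x46

Answer: 0x46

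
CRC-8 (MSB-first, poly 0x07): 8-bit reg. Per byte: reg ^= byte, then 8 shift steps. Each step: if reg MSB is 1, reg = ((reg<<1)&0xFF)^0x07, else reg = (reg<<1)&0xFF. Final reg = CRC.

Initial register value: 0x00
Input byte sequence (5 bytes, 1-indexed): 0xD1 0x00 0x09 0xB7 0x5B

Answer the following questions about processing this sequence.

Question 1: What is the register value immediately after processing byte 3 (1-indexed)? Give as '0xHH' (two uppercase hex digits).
Answer: 0x7B

Derivation:
After byte 1 (0xD1): reg=0x39
After byte 2 (0x00): reg=0xAF
After byte 3 (0x09): reg=0x7B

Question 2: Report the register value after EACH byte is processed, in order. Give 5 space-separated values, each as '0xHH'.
0x39 0xAF 0x7B 0x6A 0x97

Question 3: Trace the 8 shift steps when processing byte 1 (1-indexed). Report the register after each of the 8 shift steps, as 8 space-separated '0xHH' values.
Answer: 0xA5 0x4D 0x9A 0x33 0x66 0xCC 0x9F 0x39

Derivation:
Register before byte 1: 0x00
After XOR with byte 0xD1: 0xD1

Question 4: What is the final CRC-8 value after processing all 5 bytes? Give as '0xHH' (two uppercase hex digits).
Answer: 0x97

Derivation:
After byte 1 (0xD1): reg=0x39
After byte 2 (0x00): reg=0xAF
After byte 3 (0x09): reg=0x7B
After byte 4 (0xB7): reg=0x6A
After byte 5 (0x5B): reg=0x97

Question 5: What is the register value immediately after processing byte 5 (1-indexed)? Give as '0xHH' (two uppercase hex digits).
Answer: 0x97

Derivation:
After byte 1 (0xD1): reg=0x39
After byte 2 (0x00): reg=0xAF
After byte 3 (0x09): reg=0x7B
After byte 4 (0xB7): reg=0x6A
After byte 5 (0x5B): reg=0x97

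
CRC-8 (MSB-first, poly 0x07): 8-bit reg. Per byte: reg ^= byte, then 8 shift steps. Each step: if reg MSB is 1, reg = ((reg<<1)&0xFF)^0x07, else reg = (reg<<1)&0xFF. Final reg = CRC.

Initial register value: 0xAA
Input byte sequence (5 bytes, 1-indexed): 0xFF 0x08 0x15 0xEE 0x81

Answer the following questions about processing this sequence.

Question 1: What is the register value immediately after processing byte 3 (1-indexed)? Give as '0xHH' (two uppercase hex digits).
After byte 1 (0xFF): reg=0xAC
After byte 2 (0x08): reg=0x75
After byte 3 (0x15): reg=0x27

Answer: 0x27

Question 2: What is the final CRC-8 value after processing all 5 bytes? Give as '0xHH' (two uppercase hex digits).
After byte 1 (0xFF): reg=0xAC
After byte 2 (0x08): reg=0x75
After byte 3 (0x15): reg=0x27
After byte 4 (0xEE): reg=0x71
After byte 5 (0x81): reg=0xDE

Answer: 0xDE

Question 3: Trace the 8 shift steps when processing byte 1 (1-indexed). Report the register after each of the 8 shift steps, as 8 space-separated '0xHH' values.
Answer: 0xAA 0x53 0xA6 0x4B 0x96 0x2B 0x56 0xAC

Derivation:
Register before byte 1: 0xAA
After XOR with byte 0xFF: 0x55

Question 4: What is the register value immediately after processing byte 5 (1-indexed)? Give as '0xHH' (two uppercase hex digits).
After byte 1 (0xFF): reg=0xAC
After byte 2 (0x08): reg=0x75
After byte 3 (0x15): reg=0x27
After byte 4 (0xEE): reg=0x71
After byte 5 (0x81): reg=0xDE

Answer: 0xDE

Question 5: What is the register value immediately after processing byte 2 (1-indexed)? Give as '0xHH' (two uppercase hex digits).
After byte 1 (0xFF): reg=0xAC
After byte 2 (0x08): reg=0x75

Answer: 0x75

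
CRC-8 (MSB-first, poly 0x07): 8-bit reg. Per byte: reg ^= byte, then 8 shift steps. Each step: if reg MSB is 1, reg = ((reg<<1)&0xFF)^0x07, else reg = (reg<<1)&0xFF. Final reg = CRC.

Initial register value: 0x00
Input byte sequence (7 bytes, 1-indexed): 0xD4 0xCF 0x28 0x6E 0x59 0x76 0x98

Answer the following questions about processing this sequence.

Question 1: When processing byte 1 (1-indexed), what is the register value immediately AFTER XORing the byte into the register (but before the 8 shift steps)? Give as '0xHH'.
Register before byte 1: 0x00
Byte 1: 0xD4
0x00 XOR 0xD4 = 0xD4

Answer: 0xD4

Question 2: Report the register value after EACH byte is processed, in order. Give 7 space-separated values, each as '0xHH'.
0x22 0x8D 0x72 0x54 0x23 0xAC 0x8C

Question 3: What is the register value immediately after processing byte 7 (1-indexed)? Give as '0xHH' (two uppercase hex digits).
After byte 1 (0xD4): reg=0x22
After byte 2 (0xCF): reg=0x8D
After byte 3 (0x28): reg=0x72
After byte 4 (0x6E): reg=0x54
After byte 5 (0x59): reg=0x23
After byte 6 (0x76): reg=0xAC
After byte 7 (0x98): reg=0x8C

Answer: 0x8C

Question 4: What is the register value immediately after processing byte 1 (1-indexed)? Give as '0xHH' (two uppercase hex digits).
After byte 1 (0xD4): reg=0x22

Answer: 0x22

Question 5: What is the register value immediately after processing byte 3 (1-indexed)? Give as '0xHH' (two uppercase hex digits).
Answer: 0x72

Derivation:
After byte 1 (0xD4): reg=0x22
After byte 2 (0xCF): reg=0x8D
After byte 3 (0x28): reg=0x72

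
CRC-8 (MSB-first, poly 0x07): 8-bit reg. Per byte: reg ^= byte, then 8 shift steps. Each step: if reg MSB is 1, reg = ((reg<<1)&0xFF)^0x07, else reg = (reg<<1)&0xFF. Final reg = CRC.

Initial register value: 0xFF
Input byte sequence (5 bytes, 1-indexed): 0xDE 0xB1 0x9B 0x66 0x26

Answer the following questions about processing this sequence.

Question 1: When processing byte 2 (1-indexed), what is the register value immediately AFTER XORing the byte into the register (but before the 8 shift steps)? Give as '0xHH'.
Register before byte 2: 0xE7
Byte 2: 0xB1
0xE7 XOR 0xB1 = 0x56

Answer: 0x56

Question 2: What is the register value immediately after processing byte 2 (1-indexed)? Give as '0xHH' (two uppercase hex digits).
After byte 1 (0xDE): reg=0xE7
After byte 2 (0xB1): reg=0xA5

Answer: 0xA5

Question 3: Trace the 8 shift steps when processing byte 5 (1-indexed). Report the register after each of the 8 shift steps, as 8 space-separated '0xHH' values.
Answer: 0x78 0xF0 0xE7 0xC9 0x95 0x2D 0x5A 0xB4

Derivation:
After byte 1 (0xDE): reg=0xE7
After byte 2 (0xB1): reg=0xA5
After byte 3 (0x9B): reg=0xBA
After byte 4 (0x66): reg=0x1A
Register before byte 5: 0x1A
After XOR with byte 0x26: 0x3C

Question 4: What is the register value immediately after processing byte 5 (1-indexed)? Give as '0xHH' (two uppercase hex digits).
After byte 1 (0xDE): reg=0xE7
After byte 2 (0xB1): reg=0xA5
After byte 3 (0x9B): reg=0xBA
After byte 4 (0x66): reg=0x1A
After byte 5 (0x26): reg=0xB4

Answer: 0xB4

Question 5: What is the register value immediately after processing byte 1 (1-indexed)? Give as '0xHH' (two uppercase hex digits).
Answer: 0xE7

Derivation:
After byte 1 (0xDE): reg=0xE7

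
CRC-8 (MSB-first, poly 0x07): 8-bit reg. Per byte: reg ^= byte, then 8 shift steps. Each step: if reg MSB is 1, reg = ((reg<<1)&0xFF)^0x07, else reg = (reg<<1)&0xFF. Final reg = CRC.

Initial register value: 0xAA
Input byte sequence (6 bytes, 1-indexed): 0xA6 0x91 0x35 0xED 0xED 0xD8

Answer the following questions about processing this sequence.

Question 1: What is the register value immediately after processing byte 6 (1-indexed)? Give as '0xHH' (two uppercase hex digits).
Answer: 0x38

Derivation:
After byte 1 (0xA6): reg=0x24
After byte 2 (0x91): reg=0x02
After byte 3 (0x35): reg=0x85
After byte 4 (0xED): reg=0x1F
After byte 5 (0xED): reg=0xD0
After byte 6 (0xD8): reg=0x38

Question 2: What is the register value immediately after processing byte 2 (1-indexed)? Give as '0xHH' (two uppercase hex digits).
After byte 1 (0xA6): reg=0x24
After byte 2 (0x91): reg=0x02

Answer: 0x02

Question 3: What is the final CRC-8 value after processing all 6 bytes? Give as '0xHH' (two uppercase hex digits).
Answer: 0x38

Derivation:
After byte 1 (0xA6): reg=0x24
After byte 2 (0x91): reg=0x02
After byte 3 (0x35): reg=0x85
After byte 4 (0xED): reg=0x1F
After byte 5 (0xED): reg=0xD0
After byte 6 (0xD8): reg=0x38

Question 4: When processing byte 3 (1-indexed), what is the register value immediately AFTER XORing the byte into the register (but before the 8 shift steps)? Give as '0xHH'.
Answer: 0x37

Derivation:
Register before byte 3: 0x02
Byte 3: 0x35
0x02 XOR 0x35 = 0x37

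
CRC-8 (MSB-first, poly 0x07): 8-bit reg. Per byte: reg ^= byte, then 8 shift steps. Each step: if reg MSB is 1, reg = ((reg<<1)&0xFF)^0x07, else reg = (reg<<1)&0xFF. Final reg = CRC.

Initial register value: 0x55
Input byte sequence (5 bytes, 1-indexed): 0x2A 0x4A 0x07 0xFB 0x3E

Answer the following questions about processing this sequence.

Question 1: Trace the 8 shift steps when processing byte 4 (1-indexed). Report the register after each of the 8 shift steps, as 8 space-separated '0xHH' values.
After byte 1 (0x2A): reg=0x7A
After byte 2 (0x4A): reg=0x90
After byte 3 (0x07): reg=0xEC
Register before byte 4: 0xEC
After XOR with byte 0xFB: 0x17

Answer: 0x2E 0x5C 0xB8 0x77 0xEE 0xDB 0xB1 0x65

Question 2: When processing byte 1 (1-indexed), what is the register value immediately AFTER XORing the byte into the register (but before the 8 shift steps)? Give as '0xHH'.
Register before byte 1: 0x55
Byte 1: 0x2A
0x55 XOR 0x2A = 0x7F

Answer: 0x7F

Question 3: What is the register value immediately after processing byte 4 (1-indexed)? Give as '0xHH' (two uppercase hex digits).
After byte 1 (0x2A): reg=0x7A
After byte 2 (0x4A): reg=0x90
After byte 3 (0x07): reg=0xEC
After byte 4 (0xFB): reg=0x65

Answer: 0x65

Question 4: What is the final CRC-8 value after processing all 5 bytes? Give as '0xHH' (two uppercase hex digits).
After byte 1 (0x2A): reg=0x7A
After byte 2 (0x4A): reg=0x90
After byte 3 (0x07): reg=0xEC
After byte 4 (0xFB): reg=0x65
After byte 5 (0x3E): reg=0x86

Answer: 0x86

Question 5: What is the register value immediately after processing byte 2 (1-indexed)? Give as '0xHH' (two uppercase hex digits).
Answer: 0x90

Derivation:
After byte 1 (0x2A): reg=0x7A
After byte 2 (0x4A): reg=0x90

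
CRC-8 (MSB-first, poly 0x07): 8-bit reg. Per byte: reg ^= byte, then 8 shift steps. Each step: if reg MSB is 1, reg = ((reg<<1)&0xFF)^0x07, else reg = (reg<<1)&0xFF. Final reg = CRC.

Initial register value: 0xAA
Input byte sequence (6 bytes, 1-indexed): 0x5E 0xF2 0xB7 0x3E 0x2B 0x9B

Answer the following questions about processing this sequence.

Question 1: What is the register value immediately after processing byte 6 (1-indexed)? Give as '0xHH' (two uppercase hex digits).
After byte 1 (0x5E): reg=0xC2
After byte 2 (0xF2): reg=0x90
After byte 3 (0xB7): reg=0xF5
After byte 4 (0x3E): reg=0x7F
After byte 5 (0x2B): reg=0xAB
After byte 6 (0x9B): reg=0x90

Answer: 0x90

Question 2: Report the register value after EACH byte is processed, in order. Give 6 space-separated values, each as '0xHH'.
0xC2 0x90 0xF5 0x7F 0xAB 0x90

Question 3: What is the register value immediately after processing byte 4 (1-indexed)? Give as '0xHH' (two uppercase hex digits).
Answer: 0x7F

Derivation:
After byte 1 (0x5E): reg=0xC2
After byte 2 (0xF2): reg=0x90
After byte 3 (0xB7): reg=0xF5
After byte 4 (0x3E): reg=0x7F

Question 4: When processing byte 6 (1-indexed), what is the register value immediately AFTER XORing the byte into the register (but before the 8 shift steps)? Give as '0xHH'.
Register before byte 6: 0xAB
Byte 6: 0x9B
0xAB XOR 0x9B = 0x30

Answer: 0x30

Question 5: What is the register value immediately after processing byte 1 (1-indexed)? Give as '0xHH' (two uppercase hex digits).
Answer: 0xC2

Derivation:
After byte 1 (0x5E): reg=0xC2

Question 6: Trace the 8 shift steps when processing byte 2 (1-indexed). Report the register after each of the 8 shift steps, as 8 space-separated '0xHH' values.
Answer: 0x60 0xC0 0x87 0x09 0x12 0x24 0x48 0x90

Derivation:
After byte 1 (0x5E): reg=0xC2
Register before byte 2: 0xC2
After XOR with byte 0xF2: 0x30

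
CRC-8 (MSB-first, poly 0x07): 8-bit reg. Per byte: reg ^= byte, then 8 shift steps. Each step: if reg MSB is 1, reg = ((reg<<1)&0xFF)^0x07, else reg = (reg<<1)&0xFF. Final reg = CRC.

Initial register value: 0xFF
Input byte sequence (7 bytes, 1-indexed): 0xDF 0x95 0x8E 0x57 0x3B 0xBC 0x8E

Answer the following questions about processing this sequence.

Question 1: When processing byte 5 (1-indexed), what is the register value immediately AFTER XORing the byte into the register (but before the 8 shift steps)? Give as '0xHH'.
Register before byte 5: 0x65
Byte 5: 0x3B
0x65 XOR 0x3B = 0x5E

Answer: 0x5E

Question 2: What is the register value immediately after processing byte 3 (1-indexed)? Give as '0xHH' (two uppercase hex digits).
After byte 1 (0xDF): reg=0xE0
After byte 2 (0x95): reg=0x4C
After byte 3 (0x8E): reg=0x40

Answer: 0x40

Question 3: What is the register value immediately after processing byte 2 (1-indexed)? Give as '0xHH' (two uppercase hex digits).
Answer: 0x4C

Derivation:
After byte 1 (0xDF): reg=0xE0
After byte 2 (0x95): reg=0x4C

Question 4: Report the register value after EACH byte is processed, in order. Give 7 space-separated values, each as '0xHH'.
0xE0 0x4C 0x40 0x65 0x9D 0xE7 0x18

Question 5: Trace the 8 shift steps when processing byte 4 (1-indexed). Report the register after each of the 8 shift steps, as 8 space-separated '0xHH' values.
Answer: 0x2E 0x5C 0xB8 0x77 0xEE 0xDB 0xB1 0x65

Derivation:
After byte 1 (0xDF): reg=0xE0
After byte 2 (0x95): reg=0x4C
After byte 3 (0x8E): reg=0x40
Register before byte 4: 0x40
After XOR with byte 0x57: 0x17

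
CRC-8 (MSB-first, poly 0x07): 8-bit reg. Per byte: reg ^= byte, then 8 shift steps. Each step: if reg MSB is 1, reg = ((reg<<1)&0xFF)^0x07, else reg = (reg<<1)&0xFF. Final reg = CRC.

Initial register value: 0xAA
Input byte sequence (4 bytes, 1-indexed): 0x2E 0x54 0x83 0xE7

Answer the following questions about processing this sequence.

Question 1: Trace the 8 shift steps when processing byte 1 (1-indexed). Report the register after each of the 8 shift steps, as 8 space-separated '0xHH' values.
Answer: 0x0F 0x1E 0x3C 0x78 0xF0 0xE7 0xC9 0x95

Derivation:
Register before byte 1: 0xAA
After XOR with byte 0x2E: 0x84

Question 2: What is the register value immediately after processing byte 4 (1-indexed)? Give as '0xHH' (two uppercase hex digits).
Answer: 0xD4

Derivation:
After byte 1 (0x2E): reg=0x95
After byte 2 (0x54): reg=0x49
After byte 3 (0x83): reg=0x78
After byte 4 (0xE7): reg=0xD4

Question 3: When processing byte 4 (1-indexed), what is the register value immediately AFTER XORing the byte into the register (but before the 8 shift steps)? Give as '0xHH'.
Register before byte 4: 0x78
Byte 4: 0xE7
0x78 XOR 0xE7 = 0x9F

Answer: 0x9F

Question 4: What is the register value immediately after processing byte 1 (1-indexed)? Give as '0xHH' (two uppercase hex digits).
After byte 1 (0x2E): reg=0x95

Answer: 0x95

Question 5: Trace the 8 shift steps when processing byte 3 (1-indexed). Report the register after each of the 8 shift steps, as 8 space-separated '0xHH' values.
After byte 1 (0x2E): reg=0x95
After byte 2 (0x54): reg=0x49
Register before byte 3: 0x49
After XOR with byte 0x83: 0xCA

Answer: 0x93 0x21 0x42 0x84 0x0F 0x1E 0x3C 0x78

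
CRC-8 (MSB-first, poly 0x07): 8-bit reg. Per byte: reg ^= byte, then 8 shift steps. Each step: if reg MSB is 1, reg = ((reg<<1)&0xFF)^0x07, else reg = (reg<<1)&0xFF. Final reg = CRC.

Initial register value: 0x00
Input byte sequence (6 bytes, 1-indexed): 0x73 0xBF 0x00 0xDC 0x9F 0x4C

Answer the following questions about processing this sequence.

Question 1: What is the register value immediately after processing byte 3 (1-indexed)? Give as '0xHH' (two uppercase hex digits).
After byte 1 (0x73): reg=0x5E
After byte 2 (0xBF): reg=0xA9
After byte 3 (0x00): reg=0x56

Answer: 0x56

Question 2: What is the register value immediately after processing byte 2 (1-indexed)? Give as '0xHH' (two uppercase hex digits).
After byte 1 (0x73): reg=0x5E
After byte 2 (0xBF): reg=0xA9

Answer: 0xA9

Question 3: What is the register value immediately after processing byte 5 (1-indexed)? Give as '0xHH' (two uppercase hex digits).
Answer: 0xE0

Derivation:
After byte 1 (0x73): reg=0x5E
After byte 2 (0xBF): reg=0xA9
After byte 3 (0x00): reg=0x56
After byte 4 (0xDC): reg=0xBF
After byte 5 (0x9F): reg=0xE0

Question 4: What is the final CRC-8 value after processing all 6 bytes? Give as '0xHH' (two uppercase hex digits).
After byte 1 (0x73): reg=0x5E
After byte 2 (0xBF): reg=0xA9
After byte 3 (0x00): reg=0x56
After byte 4 (0xDC): reg=0xBF
After byte 5 (0x9F): reg=0xE0
After byte 6 (0x4C): reg=0x4D

Answer: 0x4D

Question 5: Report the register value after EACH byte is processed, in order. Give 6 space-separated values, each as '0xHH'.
0x5E 0xA9 0x56 0xBF 0xE0 0x4D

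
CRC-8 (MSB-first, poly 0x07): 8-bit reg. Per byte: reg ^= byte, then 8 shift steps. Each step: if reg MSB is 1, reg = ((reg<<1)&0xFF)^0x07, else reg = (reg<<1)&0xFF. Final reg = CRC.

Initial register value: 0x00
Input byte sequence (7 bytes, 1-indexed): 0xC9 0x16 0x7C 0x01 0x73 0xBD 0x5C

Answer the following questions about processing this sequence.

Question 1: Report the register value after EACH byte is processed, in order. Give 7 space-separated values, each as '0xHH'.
0x71 0x32 0xED 0x8A 0xE1 0x93 0x63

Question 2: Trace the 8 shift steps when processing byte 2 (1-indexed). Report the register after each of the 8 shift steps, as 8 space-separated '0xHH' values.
Answer: 0xCE 0x9B 0x31 0x62 0xC4 0x8F 0x19 0x32

Derivation:
After byte 1 (0xC9): reg=0x71
Register before byte 2: 0x71
After XOR with byte 0x16: 0x67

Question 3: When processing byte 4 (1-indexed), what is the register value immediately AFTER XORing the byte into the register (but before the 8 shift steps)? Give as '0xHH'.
Answer: 0xEC

Derivation:
Register before byte 4: 0xED
Byte 4: 0x01
0xED XOR 0x01 = 0xEC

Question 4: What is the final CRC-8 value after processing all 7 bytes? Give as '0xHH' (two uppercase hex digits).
Answer: 0x63

Derivation:
After byte 1 (0xC9): reg=0x71
After byte 2 (0x16): reg=0x32
After byte 3 (0x7C): reg=0xED
After byte 4 (0x01): reg=0x8A
After byte 5 (0x73): reg=0xE1
After byte 6 (0xBD): reg=0x93
After byte 7 (0x5C): reg=0x63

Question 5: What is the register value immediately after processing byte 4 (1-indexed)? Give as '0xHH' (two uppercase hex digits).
Answer: 0x8A

Derivation:
After byte 1 (0xC9): reg=0x71
After byte 2 (0x16): reg=0x32
After byte 3 (0x7C): reg=0xED
After byte 4 (0x01): reg=0x8A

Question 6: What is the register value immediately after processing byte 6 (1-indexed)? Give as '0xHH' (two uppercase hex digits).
After byte 1 (0xC9): reg=0x71
After byte 2 (0x16): reg=0x32
After byte 3 (0x7C): reg=0xED
After byte 4 (0x01): reg=0x8A
After byte 5 (0x73): reg=0xE1
After byte 6 (0xBD): reg=0x93

Answer: 0x93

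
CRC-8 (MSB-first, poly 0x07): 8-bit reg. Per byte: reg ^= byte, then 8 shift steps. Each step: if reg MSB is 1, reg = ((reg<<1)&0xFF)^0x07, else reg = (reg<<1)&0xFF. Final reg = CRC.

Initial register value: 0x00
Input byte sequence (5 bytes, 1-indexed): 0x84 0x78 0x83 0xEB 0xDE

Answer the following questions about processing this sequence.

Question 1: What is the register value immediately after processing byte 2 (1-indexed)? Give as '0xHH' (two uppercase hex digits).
Answer: 0x8D

Derivation:
After byte 1 (0x84): reg=0x95
After byte 2 (0x78): reg=0x8D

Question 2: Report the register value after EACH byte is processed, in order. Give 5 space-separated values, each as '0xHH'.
0x95 0x8D 0x2A 0x49 0xEC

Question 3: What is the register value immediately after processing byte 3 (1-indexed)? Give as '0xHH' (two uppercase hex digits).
After byte 1 (0x84): reg=0x95
After byte 2 (0x78): reg=0x8D
After byte 3 (0x83): reg=0x2A

Answer: 0x2A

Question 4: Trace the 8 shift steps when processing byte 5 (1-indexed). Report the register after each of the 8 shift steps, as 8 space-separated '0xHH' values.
After byte 1 (0x84): reg=0x95
After byte 2 (0x78): reg=0x8D
After byte 3 (0x83): reg=0x2A
After byte 4 (0xEB): reg=0x49
Register before byte 5: 0x49
After XOR with byte 0xDE: 0x97

Answer: 0x29 0x52 0xA4 0x4F 0x9E 0x3B 0x76 0xEC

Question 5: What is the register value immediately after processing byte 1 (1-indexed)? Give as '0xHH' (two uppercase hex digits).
After byte 1 (0x84): reg=0x95

Answer: 0x95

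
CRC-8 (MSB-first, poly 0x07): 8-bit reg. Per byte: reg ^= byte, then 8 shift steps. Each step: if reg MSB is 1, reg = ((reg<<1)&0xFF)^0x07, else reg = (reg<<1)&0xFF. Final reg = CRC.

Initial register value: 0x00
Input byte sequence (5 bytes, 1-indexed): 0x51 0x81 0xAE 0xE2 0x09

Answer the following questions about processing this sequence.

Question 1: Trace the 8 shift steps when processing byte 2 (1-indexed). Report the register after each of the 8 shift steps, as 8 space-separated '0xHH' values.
After byte 1 (0x51): reg=0xB0
Register before byte 2: 0xB0
After XOR with byte 0x81: 0x31

Answer: 0x62 0xC4 0x8F 0x19 0x32 0x64 0xC8 0x97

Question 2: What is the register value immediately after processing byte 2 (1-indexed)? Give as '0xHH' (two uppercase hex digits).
Answer: 0x97

Derivation:
After byte 1 (0x51): reg=0xB0
After byte 2 (0x81): reg=0x97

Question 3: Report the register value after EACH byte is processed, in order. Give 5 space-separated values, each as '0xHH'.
0xB0 0x97 0xAF 0xE4 0x8D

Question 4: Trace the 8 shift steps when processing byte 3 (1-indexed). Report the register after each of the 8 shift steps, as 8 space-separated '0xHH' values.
After byte 1 (0x51): reg=0xB0
After byte 2 (0x81): reg=0x97
Register before byte 3: 0x97
After XOR with byte 0xAE: 0x39

Answer: 0x72 0xE4 0xCF 0x99 0x35 0x6A 0xD4 0xAF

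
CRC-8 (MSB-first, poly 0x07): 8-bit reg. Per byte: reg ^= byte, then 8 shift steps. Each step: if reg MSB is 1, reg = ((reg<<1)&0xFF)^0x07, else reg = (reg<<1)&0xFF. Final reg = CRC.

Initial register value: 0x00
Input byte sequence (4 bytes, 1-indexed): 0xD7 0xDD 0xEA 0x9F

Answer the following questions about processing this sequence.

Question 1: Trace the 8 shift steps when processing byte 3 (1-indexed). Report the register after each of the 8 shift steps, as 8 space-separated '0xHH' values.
Answer: 0x4C 0x98 0x37 0x6E 0xDC 0xBF 0x79 0xF2

Derivation:
After byte 1 (0xD7): reg=0x2B
After byte 2 (0xDD): reg=0xCC
Register before byte 3: 0xCC
After XOR with byte 0xEA: 0x26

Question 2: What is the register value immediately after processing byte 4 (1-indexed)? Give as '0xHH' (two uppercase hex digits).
After byte 1 (0xD7): reg=0x2B
After byte 2 (0xDD): reg=0xCC
After byte 3 (0xEA): reg=0xF2
After byte 4 (0x9F): reg=0x04

Answer: 0x04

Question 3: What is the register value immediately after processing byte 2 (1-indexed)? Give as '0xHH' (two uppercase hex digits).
After byte 1 (0xD7): reg=0x2B
After byte 2 (0xDD): reg=0xCC

Answer: 0xCC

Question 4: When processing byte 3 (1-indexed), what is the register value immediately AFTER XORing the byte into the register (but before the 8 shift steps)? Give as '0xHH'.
Register before byte 3: 0xCC
Byte 3: 0xEA
0xCC XOR 0xEA = 0x26

Answer: 0x26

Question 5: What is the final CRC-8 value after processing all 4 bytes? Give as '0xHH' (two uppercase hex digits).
After byte 1 (0xD7): reg=0x2B
After byte 2 (0xDD): reg=0xCC
After byte 3 (0xEA): reg=0xF2
After byte 4 (0x9F): reg=0x04

Answer: 0x04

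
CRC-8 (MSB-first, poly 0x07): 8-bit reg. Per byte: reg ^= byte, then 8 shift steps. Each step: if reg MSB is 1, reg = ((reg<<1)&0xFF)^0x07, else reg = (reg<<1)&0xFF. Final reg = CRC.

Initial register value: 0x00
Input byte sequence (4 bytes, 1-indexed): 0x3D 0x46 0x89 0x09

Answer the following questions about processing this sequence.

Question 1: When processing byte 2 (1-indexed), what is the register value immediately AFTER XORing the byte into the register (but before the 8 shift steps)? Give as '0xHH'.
Answer: 0xF5

Derivation:
Register before byte 2: 0xB3
Byte 2: 0x46
0xB3 XOR 0x46 = 0xF5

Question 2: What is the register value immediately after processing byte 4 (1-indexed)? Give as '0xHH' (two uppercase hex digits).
Answer: 0x98

Derivation:
After byte 1 (0x3D): reg=0xB3
After byte 2 (0x46): reg=0xC5
After byte 3 (0x89): reg=0xE3
After byte 4 (0x09): reg=0x98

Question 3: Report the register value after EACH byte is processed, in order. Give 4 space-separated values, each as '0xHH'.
0xB3 0xC5 0xE3 0x98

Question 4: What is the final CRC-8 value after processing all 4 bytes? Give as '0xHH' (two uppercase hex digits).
Answer: 0x98

Derivation:
After byte 1 (0x3D): reg=0xB3
After byte 2 (0x46): reg=0xC5
After byte 3 (0x89): reg=0xE3
After byte 4 (0x09): reg=0x98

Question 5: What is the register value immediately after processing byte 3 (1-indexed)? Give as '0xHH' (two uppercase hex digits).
After byte 1 (0x3D): reg=0xB3
After byte 2 (0x46): reg=0xC5
After byte 3 (0x89): reg=0xE3

Answer: 0xE3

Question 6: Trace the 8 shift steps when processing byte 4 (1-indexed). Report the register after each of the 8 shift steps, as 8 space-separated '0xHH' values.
Answer: 0xD3 0xA1 0x45 0x8A 0x13 0x26 0x4C 0x98

Derivation:
After byte 1 (0x3D): reg=0xB3
After byte 2 (0x46): reg=0xC5
After byte 3 (0x89): reg=0xE3
Register before byte 4: 0xE3
After XOR with byte 0x09: 0xEA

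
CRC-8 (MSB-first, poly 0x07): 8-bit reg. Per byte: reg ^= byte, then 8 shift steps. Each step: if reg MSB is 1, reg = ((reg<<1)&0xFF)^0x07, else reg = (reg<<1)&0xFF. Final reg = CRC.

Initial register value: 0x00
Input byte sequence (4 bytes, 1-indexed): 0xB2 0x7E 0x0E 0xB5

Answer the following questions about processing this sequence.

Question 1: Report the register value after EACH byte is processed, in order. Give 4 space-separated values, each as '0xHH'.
0x17 0x18 0x62 0x2B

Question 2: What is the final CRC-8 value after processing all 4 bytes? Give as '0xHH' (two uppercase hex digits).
Answer: 0x2B

Derivation:
After byte 1 (0xB2): reg=0x17
After byte 2 (0x7E): reg=0x18
After byte 3 (0x0E): reg=0x62
After byte 4 (0xB5): reg=0x2B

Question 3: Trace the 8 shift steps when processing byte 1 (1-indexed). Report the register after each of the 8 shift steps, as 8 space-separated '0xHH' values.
Register before byte 1: 0x00
After XOR with byte 0xB2: 0xB2

Answer: 0x63 0xC6 0x8B 0x11 0x22 0x44 0x88 0x17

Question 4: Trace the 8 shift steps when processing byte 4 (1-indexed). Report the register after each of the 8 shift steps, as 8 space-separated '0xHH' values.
Answer: 0xA9 0x55 0xAA 0x53 0xA6 0x4B 0x96 0x2B

Derivation:
After byte 1 (0xB2): reg=0x17
After byte 2 (0x7E): reg=0x18
After byte 3 (0x0E): reg=0x62
Register before byte 4: 0x62
After XOR with byte 0xB5: 0xD7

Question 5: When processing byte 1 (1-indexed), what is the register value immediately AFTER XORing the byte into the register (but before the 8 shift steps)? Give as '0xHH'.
Register before byte 1: 0x00
Byte 1: 0xB2
0x00 XOR 0xB2 = 0xB2

Answer: 0xB2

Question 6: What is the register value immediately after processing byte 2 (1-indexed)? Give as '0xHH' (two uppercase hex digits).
Answer: 0x18

Derivation:
After byte 1 (0xB2): reg=0x17
After byte 2 (0x7E): reg=0x18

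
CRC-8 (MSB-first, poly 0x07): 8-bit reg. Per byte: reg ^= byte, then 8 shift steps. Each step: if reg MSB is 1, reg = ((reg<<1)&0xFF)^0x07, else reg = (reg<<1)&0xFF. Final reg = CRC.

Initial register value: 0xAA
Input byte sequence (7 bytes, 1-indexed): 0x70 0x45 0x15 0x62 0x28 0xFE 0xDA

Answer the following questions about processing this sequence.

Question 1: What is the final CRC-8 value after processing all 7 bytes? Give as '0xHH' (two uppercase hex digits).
After byte 1 (0x70): reg=0x08
After byte 2 (0x45): reg=0xE4
After byte 3 (0x15): reg=0xD9
After byte 4 (0x62): reg=0x28
After byte 5 (0x28): reg=0x00
After byte 6 (0xFE): reg=0xF4
After byte 7 (0xDA): reg=0xCA

Answer: 0xCA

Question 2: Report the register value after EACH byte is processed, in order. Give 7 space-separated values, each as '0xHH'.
0x08 0xE4 0xD9 0x28 0x00 0xF4 0xCA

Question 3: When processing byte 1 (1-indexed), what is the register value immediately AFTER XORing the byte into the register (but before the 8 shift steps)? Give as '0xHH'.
Answer: 0xDA

Derivation:
Register before byte 1: 0xAA
Byte 1: 0x70
0xAA XOR 0x70 = 0xDA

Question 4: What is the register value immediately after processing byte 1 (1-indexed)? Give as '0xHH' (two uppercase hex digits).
After byte 1 (0x70): reg=0x08

Answer: 0x08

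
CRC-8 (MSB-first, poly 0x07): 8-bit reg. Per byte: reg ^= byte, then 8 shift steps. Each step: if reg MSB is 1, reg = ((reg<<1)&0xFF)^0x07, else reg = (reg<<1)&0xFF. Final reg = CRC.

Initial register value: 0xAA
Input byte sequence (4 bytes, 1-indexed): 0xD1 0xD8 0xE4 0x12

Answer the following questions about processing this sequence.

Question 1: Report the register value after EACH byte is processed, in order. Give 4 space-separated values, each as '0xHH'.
0x66 0x33 0x2B 0xAF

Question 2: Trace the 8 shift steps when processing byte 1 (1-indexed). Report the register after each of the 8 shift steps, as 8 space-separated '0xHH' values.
Register before byte 1: 0xAA
After XOR with byte 0xD1: 0x7B

Answer: 0xF6 0xEB 0xD1 0xA5 0x4D 0x9A 0x33 0x66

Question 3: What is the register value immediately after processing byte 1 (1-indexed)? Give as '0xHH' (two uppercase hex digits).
After byte 1 (0xD1): reg=0x66

Answer: 0x66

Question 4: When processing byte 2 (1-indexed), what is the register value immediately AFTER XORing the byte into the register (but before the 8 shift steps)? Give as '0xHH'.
Register before byte 2: 0x66
Byte 2: 0xD8
0x66 XOR 0xD8 = 0xBE

Answer: 0xBE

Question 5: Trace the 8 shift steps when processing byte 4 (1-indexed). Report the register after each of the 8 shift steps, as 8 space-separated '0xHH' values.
After byte 1 (0xD1): reg=0x66
After byte 2 (0xD8): reg=0x33
After byte 3 (0xE4): reg=0x2B
Register before byte 4: 0x2B
After XOR with byte 0x12: 0x39

Answer: 0x72 0xE4 0xCF 0x99 0x35 0x6A 0xD4 0xAF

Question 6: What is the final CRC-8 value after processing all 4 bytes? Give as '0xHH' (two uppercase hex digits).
Answer: 0xAF

Derivation:
After byte 1 (0xD1): reg=0x66
After byte 2 (0xD8): reg=0x33
After byte 3 (0xE4): reg=0x2B
After byte 4 (0x12): reg=0xAF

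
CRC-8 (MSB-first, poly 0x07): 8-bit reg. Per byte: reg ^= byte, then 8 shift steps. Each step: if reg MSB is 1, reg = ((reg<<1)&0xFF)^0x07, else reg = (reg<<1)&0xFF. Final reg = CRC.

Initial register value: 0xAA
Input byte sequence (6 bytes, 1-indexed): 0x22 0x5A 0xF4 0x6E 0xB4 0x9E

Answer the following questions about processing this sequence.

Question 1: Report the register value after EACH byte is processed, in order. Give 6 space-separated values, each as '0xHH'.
0xB1 0x9F 0x16 0x6F 0x0F 0xFE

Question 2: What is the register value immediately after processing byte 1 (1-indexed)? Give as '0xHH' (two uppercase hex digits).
After byte 1 (0x22): reg=0xB1

Answer: 0xB1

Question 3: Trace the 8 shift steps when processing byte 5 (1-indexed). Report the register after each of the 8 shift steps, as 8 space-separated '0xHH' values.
After byte 1 (0x22): reg=0xB1
After byte 2 (0x5A): reg=0x9F
After byte 3 (0xF4): reg=0x16
After byte 4 (0x6E): reg=0x6F
Register before byte 5: 0x6F
After XOR with byte 0xB4: 0xDB

Answer: 0xB1 0x65 0xCA 0x93 0x21 0x42 0x84 0x0F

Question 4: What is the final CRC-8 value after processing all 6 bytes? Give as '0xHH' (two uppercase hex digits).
After byte 1 (0x22): reg=0xB1
After byte 2 (0x5A): reg=0x9F
After byte 3 (0xF4): reg=0x16
After byte 4 (0x6E): reg=0x6F
After byte 5 (0xB4): reg=0x0F
After byte 6 (0x9E): reg=0xFE

Answer: 0xFE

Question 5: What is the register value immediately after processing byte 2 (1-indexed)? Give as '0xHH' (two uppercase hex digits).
After byte 1 (0x22): reg=0xB1
After byte 2 (0x5A): reg=0x9F

Answer: 0x9F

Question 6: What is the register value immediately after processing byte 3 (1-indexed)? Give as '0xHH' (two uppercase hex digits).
Answer: 0x16

Derivation:
After byte 1 (0x22): reg=0xB1
After byte 2 (0x5A): reg=0x9F
After byte 3 (0xF4): reg=0x16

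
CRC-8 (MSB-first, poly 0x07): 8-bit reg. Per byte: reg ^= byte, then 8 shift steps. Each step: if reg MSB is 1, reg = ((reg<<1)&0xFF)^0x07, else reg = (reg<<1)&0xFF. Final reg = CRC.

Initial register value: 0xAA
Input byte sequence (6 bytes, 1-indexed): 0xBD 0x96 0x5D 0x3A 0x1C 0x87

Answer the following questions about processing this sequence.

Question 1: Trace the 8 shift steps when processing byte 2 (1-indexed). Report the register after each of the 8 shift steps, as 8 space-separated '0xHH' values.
After byte 1 (0xBD): reg=0x65
Register before byte 2: 0x65
After XOR with byte 0x96: 0xF3

Answer: 0xE1 0xC5 0x8D 0x1D 0x3A 0x74 0xE8 0xD7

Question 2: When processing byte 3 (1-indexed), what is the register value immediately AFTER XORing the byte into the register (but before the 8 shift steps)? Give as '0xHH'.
Register before byte 3: 0xD7
Byte 3: 0x5D
0xD7 XOR 0x5D = 0x8A

Answer: 0x8A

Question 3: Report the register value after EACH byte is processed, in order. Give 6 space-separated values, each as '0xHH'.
0x65 0xD7 0xBF 0x92 0xA3 0xFC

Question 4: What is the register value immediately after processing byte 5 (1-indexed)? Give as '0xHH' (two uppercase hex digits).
Answer: 0xA3

Derivation:
After byte 1 (0xBD): reg=0x65
After byte 2 (0x96): reg=0xD7
After byte 3 (0x5D): reg=0xBF
After byte 4 (0x3A): reg=0x92
After byte 5 (0x1C): reg=0xA3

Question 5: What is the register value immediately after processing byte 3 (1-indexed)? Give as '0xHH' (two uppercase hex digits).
Answer: 0xBF

Derivation:
After byte 1 (0xBD): reg=0x65
After byte 2 (0x96): reg=0xD7
After byte 3 (0x5D): reg=0xBF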